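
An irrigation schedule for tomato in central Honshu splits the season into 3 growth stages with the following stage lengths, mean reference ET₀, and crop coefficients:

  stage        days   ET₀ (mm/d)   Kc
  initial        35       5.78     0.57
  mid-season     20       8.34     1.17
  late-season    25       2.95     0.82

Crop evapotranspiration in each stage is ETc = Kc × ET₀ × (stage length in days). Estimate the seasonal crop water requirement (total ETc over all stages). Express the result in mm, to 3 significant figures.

371 mm

initial: 0.57 × 5.78 × 35 = 115.31 mm
mid-season: 1.17 × 8.34 × 20 = 195.16 mm
late-season: 0.82 × 2.95 × 25 = 60.48 mm
Seasonal total = 370.95 mm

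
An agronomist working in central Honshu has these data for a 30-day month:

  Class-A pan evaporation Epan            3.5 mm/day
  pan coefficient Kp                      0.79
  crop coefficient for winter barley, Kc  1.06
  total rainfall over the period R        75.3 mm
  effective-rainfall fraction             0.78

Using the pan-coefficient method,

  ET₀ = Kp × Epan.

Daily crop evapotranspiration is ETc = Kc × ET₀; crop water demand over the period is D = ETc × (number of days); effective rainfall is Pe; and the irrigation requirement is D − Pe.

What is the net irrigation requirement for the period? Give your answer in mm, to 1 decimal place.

29.2 mm

ET₀ = 0.79 × 3.5 = 2.7650 mm/d
ETc = Kc × ET₀ = 1.06 × 2.7650 = 2.9309 mm/d
Crop demand D = ETc × 30 d = 2.9309 × 30 = 87.927 mm
Pe = 0.78 × 75.3 = 58.734 mm
D − Pe = 87.927 − 58.734 = 29.193 mm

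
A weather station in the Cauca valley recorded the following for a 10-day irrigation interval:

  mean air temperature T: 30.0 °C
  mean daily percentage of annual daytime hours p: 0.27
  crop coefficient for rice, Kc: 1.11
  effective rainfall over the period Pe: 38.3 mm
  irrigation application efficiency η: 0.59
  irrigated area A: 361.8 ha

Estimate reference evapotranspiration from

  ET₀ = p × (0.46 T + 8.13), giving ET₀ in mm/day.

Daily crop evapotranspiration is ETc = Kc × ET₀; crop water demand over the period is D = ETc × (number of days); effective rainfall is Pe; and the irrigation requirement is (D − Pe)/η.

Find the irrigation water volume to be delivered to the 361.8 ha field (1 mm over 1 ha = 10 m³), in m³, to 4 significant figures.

168200 m³

ET₀ = 0.27 × (0.46 × 30.0 + 8.13) = 0.27 × 21.930 = 5.9211 mm/d
ETc = Kc × ET₀ = 1.11 × 5.9211 = 6.5724 mm/d
Crop demand D = ETc × 10 d = 6.5724 × 10 = 65.724 mm
D − Pe = 65.724 − 38.3 = 27.424 mm
Gross irrigation = 27.424 / 0.59 = 46.481 mm
Volume = 46.481 mm × 361.8 ha × 10 = 168168.3 m³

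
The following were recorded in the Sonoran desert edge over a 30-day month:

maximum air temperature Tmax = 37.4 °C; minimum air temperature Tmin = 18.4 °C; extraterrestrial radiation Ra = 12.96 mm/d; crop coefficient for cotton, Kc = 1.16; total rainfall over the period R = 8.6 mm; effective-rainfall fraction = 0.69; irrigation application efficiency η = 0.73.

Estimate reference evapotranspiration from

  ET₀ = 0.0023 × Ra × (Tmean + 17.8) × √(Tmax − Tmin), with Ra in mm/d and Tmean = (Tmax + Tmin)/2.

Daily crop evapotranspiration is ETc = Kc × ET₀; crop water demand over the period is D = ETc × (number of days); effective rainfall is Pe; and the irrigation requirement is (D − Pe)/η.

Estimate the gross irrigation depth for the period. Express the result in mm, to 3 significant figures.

275 mm

Tmean = (37.4 + 18.4)/2 = 27.90 °C
ET₀ = 0.0023 × 12.96 × (27.90 + 17.8) × √19.0 = 0.0023 × 12.96 × 45.70 × 4.3589 = 5.9378 mm/d
ETc = Kc × ET₀ = 1.16 × 5.9378 = 6.8878 mm/d
Crop demand D = ETc × 30 d = 6.8878 × 30 = 206.634 mm
Pe = 0.69 × 8.6 = 5.934 mm
D − Pe = 206.634 − 5.934 = 200.700 mm
Gross irrigation = 200.700 / 0.73 = 274.932 mm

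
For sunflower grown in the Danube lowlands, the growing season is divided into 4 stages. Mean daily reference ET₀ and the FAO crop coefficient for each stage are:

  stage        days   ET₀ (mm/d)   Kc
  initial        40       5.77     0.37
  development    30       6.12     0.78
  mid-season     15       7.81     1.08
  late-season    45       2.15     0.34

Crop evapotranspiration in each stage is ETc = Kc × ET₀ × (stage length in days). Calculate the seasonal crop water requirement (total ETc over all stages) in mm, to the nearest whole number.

388 mm

initial: 0.37 × 5.77 × 40 = 85.40 mm
development: 0.78 × 6.12 × 30 = 143.21 mm
mid-season: 1.08 × 7.81 × 15 = 126.52 mm
late-season: 0.34 × 2.15 × 45 = 32.90 mm
Seasonal total = 388.03 mm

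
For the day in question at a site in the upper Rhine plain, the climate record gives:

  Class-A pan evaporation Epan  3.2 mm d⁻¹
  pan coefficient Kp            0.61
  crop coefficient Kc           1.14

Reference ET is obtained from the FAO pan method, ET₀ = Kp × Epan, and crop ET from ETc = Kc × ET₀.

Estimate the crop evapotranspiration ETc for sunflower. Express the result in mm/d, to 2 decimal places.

2.23 mm/d

ET₀ = 0.61 × 3.2 = 1.9520 mm/d
ETc = Kc × ET₀ = 1.14 × 1.9520 = 2.2253 mm/d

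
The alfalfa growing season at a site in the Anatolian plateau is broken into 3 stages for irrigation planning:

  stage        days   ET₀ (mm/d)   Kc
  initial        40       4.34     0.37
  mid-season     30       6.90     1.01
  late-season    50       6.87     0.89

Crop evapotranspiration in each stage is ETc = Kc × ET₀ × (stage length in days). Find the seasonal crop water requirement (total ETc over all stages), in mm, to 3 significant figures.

initial: 0.37 × 4.34 × 40 = 64.23 mm
mid-season: 1.01 × 6.90 × 30 = 209.07 mm
late-season: 0.89 × 6.87 × 50 = 305.72 mm
Seasonal total = 579.02 mm

579 mm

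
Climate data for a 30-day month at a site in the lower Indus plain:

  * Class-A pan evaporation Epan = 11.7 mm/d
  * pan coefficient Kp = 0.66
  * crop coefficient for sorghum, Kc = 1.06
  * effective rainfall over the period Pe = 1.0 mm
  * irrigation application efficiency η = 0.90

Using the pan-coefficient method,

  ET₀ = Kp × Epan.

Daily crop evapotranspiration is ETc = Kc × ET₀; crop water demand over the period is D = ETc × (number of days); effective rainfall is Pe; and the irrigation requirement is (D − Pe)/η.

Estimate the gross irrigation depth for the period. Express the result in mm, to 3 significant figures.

ET₀ = 0.66 × 11.7 = 7.7220 mm/d
ETc = Kc × ET₀ = 1.06 × 7.7220 = 8.1853 mm/d
Crop demand D = ETc × 30 d = 8.1853 × 30 = 245.559 mm
D − Pe = 245.559 − 1.0 = 244.559 mm
Gross irrigation = 244.559 / 0.90 = 271.732 mm

272 mm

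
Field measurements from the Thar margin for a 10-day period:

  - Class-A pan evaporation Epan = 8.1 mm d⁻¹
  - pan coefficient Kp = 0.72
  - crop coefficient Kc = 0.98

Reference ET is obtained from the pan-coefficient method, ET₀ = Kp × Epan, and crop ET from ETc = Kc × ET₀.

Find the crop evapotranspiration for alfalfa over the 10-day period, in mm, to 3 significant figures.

57.2 mm

ET₀ = 0.72 × 8.1 = 5.8320 mm/d
ETc = Kc × ET₀ = 0.98 × 5.8320 = 5.7154 mm/d
Over 10 days: 5.7154 × 10 = 57.154 mm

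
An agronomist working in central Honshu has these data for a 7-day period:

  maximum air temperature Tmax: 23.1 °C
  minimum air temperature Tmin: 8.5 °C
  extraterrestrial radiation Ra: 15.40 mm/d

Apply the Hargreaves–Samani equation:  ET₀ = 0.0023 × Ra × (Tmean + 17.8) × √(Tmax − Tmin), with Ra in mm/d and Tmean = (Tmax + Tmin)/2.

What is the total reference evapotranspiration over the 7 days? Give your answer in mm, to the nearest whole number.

32 mm

Tmean = (23.1 + 8.5)/2 = 15.80 °C
ET₀ = 0.0023 × 15.40 × (15.80 + 17.8) × √14.6 = 0.0023 × 15.40 × 33.60 × 3.8210 = 4.5474 mm/d
Over 7 days: 4.5474 × 7 = 31.832 mm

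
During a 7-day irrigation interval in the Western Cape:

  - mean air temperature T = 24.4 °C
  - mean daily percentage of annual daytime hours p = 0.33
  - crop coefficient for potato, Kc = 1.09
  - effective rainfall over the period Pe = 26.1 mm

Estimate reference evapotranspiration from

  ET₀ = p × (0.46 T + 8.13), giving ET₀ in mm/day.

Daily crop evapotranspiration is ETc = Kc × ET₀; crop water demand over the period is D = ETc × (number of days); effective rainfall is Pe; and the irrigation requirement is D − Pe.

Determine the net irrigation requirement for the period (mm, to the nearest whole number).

23 mm

ET₀ = 0.33 × (0.46 × 24.4 + 8.13) = 0.33 × 19.354 = 6.3868 mm/d
ETc = Kc × ET₀ = 1.09 × 6.3868 = 6.9616 mm/d
Crop demand D = ETc × 7 d = 6.9616 × 7 = 48.731 mm
D − Pe = 48.731 − 26.1 = 22.631 mm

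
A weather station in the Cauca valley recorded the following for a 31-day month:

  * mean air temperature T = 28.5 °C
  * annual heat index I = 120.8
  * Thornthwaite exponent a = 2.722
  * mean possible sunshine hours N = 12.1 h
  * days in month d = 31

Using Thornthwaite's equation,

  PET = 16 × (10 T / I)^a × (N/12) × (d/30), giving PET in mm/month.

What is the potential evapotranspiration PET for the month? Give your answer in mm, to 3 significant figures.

10T/I = 10 × 28.5 / 120.8 = 2.3593
(10T/I)^a = 2.3593^2.722 = 10.3446
Uncorrected PET = 16 × 10.3446 = 165.514 mm
Correction = (N/12)(d/30) = (12.1/12)(31/30) = 1.0419
PET = 165.514 × 1.0419 = 172.449 mm/month

172 mm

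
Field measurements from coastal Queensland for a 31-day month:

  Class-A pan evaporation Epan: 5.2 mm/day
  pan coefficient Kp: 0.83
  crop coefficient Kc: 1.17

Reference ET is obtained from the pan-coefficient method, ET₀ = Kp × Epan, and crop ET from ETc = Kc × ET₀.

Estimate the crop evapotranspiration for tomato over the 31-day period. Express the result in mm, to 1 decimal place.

156.5 mm

ET₀ = 0.83 × 5.2 = 4.3160 mm/d
ETc = Kc × ET₀ = 1.17 × 4.3160 = 5.0497 mm/d
Over 31 days: 5.0497 × 31 = 156.541 mm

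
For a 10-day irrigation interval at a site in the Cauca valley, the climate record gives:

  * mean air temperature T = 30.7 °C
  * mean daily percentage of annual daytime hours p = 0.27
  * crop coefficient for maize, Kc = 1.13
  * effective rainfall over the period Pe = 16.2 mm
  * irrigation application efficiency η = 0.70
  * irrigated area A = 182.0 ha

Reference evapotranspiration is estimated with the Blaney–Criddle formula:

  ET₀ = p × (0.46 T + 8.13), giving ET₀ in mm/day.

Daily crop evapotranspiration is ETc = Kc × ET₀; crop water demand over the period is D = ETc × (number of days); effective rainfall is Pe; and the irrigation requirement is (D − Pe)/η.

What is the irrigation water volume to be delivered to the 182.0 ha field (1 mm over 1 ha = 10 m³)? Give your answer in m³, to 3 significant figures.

134000 m³

ET₀ = 0.27 × (0.46 × 30.7 + 8.13) = 0.27 × 22.252 = 6.0080 mm/d
ETc = Kc × ET₀ = 1.13 × 6.0080 = 6.7890 mm/d
Crop demand D = ETc × 10 d = 6.7890 × 10 = 67.890 mm
D − Pe = 67.890 − 16.2 = 51.690 mm
Gross irrigation = 51.690 / 0.70 = 73.843 mm
Volume = 73.843 mm × 182.0 ha × 10 = 134394.3 m³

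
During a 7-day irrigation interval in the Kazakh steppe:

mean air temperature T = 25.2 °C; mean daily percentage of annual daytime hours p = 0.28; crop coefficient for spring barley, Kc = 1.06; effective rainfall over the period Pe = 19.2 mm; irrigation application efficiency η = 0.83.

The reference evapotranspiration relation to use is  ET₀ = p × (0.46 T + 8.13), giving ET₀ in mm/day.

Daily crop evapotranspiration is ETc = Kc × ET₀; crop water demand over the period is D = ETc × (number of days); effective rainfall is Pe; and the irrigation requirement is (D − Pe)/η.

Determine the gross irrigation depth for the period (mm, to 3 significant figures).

26.2 mm

ET₀ = 0.28 × (0.46 × 25.2 + 8.13) = 0.28 × 19.722 = 5.5222 mm/d
ETc = Kc × ET₀ = 1.06 × 5.5222 = 5.8535 mm/d
Crop demand D = ETc × 7 d = 5.8535 × 7 = 40.975 mm
D − Pe = 40.975 − 19.2 = 21.775 mm
Gross irrigation = 21.775 / 0.83 = 26.235 mm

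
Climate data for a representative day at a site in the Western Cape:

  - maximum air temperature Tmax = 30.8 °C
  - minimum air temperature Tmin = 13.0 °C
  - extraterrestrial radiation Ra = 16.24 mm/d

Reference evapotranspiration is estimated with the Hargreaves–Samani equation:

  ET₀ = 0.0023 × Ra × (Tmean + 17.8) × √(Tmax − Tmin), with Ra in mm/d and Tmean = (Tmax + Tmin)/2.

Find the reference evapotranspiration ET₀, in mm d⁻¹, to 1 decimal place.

Tmean = (30.8 + 13.0)/2 = 21.90 °C
ET₀ = 0.0023 × 16.24 × (21.90 + 17.8) × √17.8 = 0.0023 × 16.24 × 39.70 × 4.2190 = 6.2562 mm/d

6.3 mm d⁻¹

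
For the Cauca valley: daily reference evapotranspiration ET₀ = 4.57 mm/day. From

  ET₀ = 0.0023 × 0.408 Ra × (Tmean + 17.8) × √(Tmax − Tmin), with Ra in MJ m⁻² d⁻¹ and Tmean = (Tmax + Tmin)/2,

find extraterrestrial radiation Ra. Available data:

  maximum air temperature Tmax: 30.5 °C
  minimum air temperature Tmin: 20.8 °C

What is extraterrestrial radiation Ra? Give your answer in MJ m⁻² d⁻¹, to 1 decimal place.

36.0 MJ m⁻² d⁻¹

Tmean = (30.5+20.8)/2 = 25.65 °C; ΔT = 9.7
Ra = ET₀ / [0.0023 × 0.408 × (Tmean+17.8) × √ΔT]
   = 4.57 / (0.0023 × 0.408 × 43.45 × 3.1145) = 35.987 MJ m⁻² d⁻¹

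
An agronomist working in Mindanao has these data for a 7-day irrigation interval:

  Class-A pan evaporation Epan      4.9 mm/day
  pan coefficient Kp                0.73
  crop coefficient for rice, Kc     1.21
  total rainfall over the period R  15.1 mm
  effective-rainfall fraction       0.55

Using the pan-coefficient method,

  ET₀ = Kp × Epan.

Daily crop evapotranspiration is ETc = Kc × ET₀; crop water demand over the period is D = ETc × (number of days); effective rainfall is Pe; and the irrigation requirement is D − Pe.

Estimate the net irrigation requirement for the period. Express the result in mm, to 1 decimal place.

22.0 mm

ET₀ = 0.73 × 4.9 = 3.5770 mm/d
ETc = Kc × ET₀ = 1.21 × 3.5770 = 4.3282 mm/d
Crop demand D = ETc × 7 d = 4.3282 × 7 = 30.297 mm
Pe = 0.55 × 15.1 = 8.305 mm
D − Pe = 30.297 − 8.305 = 21.992 mm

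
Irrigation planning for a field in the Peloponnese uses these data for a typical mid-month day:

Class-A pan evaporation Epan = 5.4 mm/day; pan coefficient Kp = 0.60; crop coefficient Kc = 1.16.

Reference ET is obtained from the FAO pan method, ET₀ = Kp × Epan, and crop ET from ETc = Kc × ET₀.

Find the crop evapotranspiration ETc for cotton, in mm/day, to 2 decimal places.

3.76 mm/day

ET₀ = 0.60 × 5.4 = 3.2400 mm/d
ETc = Kc × ET₀ = 1.16 × 3.2400 = 3.7584 mm/d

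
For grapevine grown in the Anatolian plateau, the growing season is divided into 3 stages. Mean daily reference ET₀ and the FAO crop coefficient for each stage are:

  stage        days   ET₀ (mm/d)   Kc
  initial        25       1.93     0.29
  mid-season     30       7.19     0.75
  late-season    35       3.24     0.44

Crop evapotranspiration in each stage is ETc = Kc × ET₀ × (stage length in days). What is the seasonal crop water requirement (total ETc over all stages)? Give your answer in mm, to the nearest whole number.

226 mm

initial: 0.29 × 1.93 × 25 = 13.99 mm
mid-season: 0.75 × 7.19 × 30 = 161.78 mm
late-season: 0.44 × 3.24 × 35 = 49.90 mm
Seasonal total = 225.67 mm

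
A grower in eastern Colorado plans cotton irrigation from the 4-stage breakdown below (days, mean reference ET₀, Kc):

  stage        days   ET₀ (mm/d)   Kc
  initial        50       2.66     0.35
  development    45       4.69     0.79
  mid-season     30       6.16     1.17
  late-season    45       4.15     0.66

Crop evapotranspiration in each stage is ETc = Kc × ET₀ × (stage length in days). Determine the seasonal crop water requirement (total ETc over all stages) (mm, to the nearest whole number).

553 mm

initial: 0.35 × 2.66 × 50 = 46.55 mm
development: 0.79 × 4.69 × 45 = 166.73 mm
mid-season: 1.17 × 6.16 × 30 = 216.22 mm
late-season: 0.66 × 4.15 × 45 = 123.26 mm
Seasonal total = 552.76 mm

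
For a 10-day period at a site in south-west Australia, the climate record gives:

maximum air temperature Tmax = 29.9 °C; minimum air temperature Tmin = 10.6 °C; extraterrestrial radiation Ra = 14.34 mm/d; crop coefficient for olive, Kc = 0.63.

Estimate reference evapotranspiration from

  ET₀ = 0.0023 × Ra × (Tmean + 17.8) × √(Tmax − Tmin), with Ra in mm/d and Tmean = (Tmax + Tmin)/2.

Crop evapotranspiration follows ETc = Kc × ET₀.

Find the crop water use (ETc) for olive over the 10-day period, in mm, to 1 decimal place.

Tmean = (29.9 + 10.6)/2 = 20.25 °C
ET₀ = 0.0023 × 14.34 × (20.25 + 17.8) × √19.3 = 0.0023 × 14.34 × 38.05 × 4.3932 = 5.5133 mm/d
ETc = Kc × ET₀ = 0.63 × 5.5133 = 3.4734 mm/d
Over 10 days: 3.4734 × 10 = 34.734 mm

34.7 mm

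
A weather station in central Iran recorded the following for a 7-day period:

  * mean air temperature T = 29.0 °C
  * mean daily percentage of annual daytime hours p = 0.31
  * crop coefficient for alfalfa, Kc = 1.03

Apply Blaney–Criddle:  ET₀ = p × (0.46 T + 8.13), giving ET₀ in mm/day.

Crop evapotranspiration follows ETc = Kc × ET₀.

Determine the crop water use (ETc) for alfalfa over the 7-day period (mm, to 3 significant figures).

48.0 mm

ET₀ = 0.31 × (0.46 × 29.0 + 8.13) = 0.31 × 21.470 = 6.6557 mm/d
ETc = Kc × ET₀ = 1.03 × 6.6557 = 6.8554 mm/d
Over 7 days: 6.8554 × 7 = 47.988 mm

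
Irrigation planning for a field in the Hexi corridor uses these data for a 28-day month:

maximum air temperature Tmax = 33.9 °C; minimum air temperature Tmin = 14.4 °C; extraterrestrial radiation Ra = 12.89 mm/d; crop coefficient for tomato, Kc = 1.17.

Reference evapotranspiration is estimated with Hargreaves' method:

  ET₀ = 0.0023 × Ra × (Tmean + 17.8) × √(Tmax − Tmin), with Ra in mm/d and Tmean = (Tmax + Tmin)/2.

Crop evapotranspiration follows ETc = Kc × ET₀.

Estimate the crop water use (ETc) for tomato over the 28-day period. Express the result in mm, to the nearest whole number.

Tmean = (33.9 + 14.4)/2 = 24.15 °C
ET₀ = 0.0023 × 12.89 × (24.15 + 17.8) × √19.5 = 0.0023 × 12.89 × 41.95 × 4.4159 = 5.4920 mm/d
ETc = Kc × ET₀ = 1.17 × 5.4920 = 6.4256 mm/d
Over 28 days: 6.4256 × 28 = 179.917 mm

180 mm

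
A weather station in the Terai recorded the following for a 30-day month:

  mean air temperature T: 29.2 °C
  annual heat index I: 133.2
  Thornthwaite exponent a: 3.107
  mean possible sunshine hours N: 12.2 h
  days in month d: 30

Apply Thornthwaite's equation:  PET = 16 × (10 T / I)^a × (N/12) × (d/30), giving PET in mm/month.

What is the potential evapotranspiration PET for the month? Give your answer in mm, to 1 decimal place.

186.4 mm

10T/I = 10 × 29.2 / 133.2 = 2.1922
(10T/I)^a = 2.1922^3.107 = 11.4582
Uncorrected PET = 16 × 11.4582 = 183.331 mm
Correction = (N/12)(d/30) = (12.2/12)(30/30) = 1.0167
PET = 183.331 × 1.0167 = 186.393 mm/month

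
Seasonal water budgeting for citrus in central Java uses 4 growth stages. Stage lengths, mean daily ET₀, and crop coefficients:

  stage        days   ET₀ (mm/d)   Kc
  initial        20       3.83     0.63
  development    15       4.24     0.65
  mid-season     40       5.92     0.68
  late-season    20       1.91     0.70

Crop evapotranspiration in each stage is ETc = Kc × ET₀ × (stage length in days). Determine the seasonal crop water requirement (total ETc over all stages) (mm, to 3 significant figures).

initial: 0.63 × 3.83 × 20 = 48.26 mm
development: 0.65 × 4.24 × 15 = 41.34 mm
mid-season: 0.68 × 5.92 × 40 = 161.02 mm
late-season: 0.70 × 1.91 × 20 = 26.74 mm
Seasonal total = 277.36 mm

277 mm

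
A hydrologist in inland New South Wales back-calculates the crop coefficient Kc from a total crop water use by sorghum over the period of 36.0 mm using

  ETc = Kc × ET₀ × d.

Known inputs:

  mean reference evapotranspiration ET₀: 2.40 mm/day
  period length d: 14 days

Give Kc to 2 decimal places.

ETc = Kc × ET₀ × d  ⇒  Kc = ETc / (ET₀ × d)
Kc = 36.0 / (2.40 × 14) = 36.0 / 33.60 = 1.0714

1.07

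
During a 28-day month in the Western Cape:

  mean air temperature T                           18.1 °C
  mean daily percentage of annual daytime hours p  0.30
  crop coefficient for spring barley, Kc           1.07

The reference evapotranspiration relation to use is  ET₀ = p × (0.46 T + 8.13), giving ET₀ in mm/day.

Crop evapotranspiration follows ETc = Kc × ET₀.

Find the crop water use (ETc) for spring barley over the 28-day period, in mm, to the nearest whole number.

ET₀ = 0.30 × (0.46 × 18.1 + 8.13) = 0.30 × 16.456 = 4.9368 mm/d
ETc = Kc × ET₀ = 1.07 × 4.9368 = 5.2824 mm/d
Over 28 days: 5.2824 × 28 = 147.907 mm

148 mm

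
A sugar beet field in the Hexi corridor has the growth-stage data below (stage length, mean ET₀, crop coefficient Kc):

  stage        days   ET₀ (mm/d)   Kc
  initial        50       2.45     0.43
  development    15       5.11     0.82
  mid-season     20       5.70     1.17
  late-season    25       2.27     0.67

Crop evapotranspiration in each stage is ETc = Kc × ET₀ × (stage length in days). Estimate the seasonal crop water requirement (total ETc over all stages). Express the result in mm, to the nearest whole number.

initial: 0.43 × 2.45 × 50 = 52.68 mm
development: 0.82 × 5.11 × 15 = 62.85 mm
mid-season: 1.17 × 5.70 × 20 = 133.38 mm
late-season: 0.67 × 2.27 × 25 = 38.02 mm
Seasonal total = 286.93 mm

287 mm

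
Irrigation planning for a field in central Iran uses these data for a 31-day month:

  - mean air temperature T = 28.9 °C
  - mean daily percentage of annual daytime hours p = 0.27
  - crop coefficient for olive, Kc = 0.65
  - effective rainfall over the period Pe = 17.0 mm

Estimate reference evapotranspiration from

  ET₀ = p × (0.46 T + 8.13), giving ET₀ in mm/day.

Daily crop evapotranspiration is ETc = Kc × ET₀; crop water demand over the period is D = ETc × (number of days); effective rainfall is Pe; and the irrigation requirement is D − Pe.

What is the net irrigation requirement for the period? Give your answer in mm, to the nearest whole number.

ET₀ = 0.27 × (0.46 × 28.9 + 8.13) = 0.27 × 21.424 = 5.7845 mm/d
ETc = Kc × ET₀ = 0.65 × 5.7845 = 3.7599 mm/d
Crop demand D = ETc × 31 d = 3.7599 × 31 = 116.557 mm
D − Pe = 116.557 − 17.0 = 99.557 mm

100 mm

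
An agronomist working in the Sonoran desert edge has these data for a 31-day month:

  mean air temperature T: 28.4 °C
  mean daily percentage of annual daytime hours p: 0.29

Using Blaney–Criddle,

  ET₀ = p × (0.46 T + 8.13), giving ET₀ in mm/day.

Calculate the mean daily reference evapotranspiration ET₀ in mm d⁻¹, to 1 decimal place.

ET₀ = 0.29 × (0.46 × 28.4 + 8.13) = 0.29 × 21.194 = 6.1463 mm/d

6.1 mm d⁻¹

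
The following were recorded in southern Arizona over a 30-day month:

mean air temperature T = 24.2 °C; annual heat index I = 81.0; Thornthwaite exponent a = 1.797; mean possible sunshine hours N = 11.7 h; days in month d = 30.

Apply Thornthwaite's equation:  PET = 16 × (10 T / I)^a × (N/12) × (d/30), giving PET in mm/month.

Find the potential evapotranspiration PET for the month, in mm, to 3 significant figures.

10T/I = 10 × 24.2 / 81.0 = 2.9877
(10T/I)^a = 2.9877^1.797 = 7.1479
Uncorrected PET = 16 × 7.1479 = 114.366 mm
Correction = (N/12)(d/30) = (11.7/12)(30/30) = 0.9750
PET = 114.366 × 0.9750 = 111.507 mm/month

112 mm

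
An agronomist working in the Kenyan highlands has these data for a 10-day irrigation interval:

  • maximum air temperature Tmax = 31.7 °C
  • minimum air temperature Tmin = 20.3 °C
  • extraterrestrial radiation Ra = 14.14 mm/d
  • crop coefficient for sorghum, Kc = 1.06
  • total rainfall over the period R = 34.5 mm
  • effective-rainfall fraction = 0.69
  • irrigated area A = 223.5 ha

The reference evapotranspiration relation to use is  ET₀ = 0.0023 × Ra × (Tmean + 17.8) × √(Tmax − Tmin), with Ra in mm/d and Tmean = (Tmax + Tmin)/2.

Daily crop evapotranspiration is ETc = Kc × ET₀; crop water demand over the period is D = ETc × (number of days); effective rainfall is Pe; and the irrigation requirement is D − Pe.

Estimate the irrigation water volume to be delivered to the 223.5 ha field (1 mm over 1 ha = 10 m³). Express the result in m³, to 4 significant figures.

60740 m³

Tmean = (31.7 + 20.3)/2 = 26.00 °C
ET₀ = 0.0023 × 14.14 × (26.00 + 17.8) × √11.4 = 0.0023 × 14.14 × 43.80 × 3.3764 = 4.8096 mm/d
ETc = Kc × ET₀ = 1.06 × 4.8096 = 5.0982 mm/d
Crop demand D = ETc × 10 d = 5.0982 × 10 = 50.982 mm
Pe = 0.69 × 34.5 = 23.805 mm
D − Pe = 50.982 − 23.805 = 27.177 mm
Volume = 27.177 mm × 223.5 ha × 10 = 60740.6 m³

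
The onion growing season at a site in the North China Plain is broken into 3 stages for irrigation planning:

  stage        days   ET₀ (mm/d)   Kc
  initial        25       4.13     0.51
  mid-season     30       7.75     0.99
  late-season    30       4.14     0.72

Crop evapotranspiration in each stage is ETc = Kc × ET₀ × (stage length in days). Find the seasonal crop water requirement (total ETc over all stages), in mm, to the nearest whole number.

372 mm

initial: 0.51 × 4.13 × 25 = 52.66 mm
mid-season: 0.99 × 7.75 × 30 = 230.18 mm
late-season: 0.72 × 4.14 × 30 = 89.42 mm
Seasonal total = 372.26 mm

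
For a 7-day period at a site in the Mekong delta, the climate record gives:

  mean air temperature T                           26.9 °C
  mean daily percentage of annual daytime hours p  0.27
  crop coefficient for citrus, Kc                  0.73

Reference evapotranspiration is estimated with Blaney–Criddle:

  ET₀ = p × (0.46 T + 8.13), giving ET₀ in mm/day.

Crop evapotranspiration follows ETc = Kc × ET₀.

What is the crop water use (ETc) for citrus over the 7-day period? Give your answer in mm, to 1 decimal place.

28.3 mm

ET₀ = 0.27 × (0.46 × 26.9 + 8.13) = 0.27 × 20.504 = 5.5361 mm/d
ETc = Kc × ET₀ = 0.73 × 5.5361 = 4.0414 mm/d
Over 7 days: 4.0414 × 7 = 28.290 mm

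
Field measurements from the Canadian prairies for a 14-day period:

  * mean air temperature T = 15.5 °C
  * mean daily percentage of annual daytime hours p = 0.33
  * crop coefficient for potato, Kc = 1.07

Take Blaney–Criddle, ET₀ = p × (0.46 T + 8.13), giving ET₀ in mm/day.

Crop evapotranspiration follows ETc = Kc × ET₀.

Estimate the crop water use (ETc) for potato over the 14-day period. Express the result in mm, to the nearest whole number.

75 mm

ET₀ = 0.33 × (0.46 × 15.5 + 8.13) = 0.33 × 15.260 = 5.0358 mm/d
ETc = Kc × ET₀ = 1.07 × 5.0358 = 5.3883 mm/d
Over 14 days: 5.3883 × 14 = 75.436 mm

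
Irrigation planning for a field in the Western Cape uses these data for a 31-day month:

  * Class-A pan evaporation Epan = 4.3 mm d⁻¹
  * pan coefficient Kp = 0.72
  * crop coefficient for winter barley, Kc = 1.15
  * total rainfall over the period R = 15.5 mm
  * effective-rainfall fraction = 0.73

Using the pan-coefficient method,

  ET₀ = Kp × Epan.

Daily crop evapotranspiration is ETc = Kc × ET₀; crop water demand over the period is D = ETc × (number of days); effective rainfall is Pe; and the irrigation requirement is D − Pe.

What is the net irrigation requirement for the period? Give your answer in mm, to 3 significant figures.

ET₀ = 0.72 × 4.3 = 3.0960 mm/d
ETc = Kc × ET₀ = 1.15 × 3.0960 = 3.5604 mm/d
Crop demand D = ETc × 31 d = 3.5604 × 31 = 110.372 mm
Pe = 0.73 × 15.5 = 11.315 mm
D − Pe = 110.372 − 11.315 = 99.057 mm

99.1 mm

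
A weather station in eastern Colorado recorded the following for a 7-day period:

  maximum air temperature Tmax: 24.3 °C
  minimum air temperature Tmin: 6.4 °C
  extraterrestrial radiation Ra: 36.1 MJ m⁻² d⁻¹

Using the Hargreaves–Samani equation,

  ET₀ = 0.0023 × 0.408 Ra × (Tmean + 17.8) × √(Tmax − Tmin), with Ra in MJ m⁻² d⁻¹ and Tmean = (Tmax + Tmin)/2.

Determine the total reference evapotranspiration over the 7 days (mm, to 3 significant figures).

33.3 mm

Tmean = (24.3 + 6.4)/2 = 15.35 °C
0.408 Ra = 0.408 × 36.1 = 14.7288 mm/d equivalent
ET₀ = 0.0023 × 14.7288 × (15.35 + 17.8) × √17.9 = 0.0023 × 14.7288 × 33.15 × 4.2308 = 4.7512 mm/d
Over 7 days: 4.7512 × 7 = 33.258 mm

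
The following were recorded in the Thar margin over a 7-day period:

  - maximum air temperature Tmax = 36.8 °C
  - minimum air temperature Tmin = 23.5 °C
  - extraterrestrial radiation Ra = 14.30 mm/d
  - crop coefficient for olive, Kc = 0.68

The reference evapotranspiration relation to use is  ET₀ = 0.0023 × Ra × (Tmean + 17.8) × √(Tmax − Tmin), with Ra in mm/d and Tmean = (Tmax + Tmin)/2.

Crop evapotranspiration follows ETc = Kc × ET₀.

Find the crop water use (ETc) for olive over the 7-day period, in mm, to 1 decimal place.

Tmean = (36.8 + 23.5)/2 = 30.15 °C
ET₀ = 0.0023 × 14.30 × (30.15 + 17.8) × √13.3 = 0.0023 × 14.30 × 47.95 × 3.6469 = 5.7514 mm/d
ETc = Kc × ET₀ = 0.68 × 5.7514 = 3.9110 mm/d
Over 7 days: 3.9110 × 7 = 27.377 mm

27.4 mm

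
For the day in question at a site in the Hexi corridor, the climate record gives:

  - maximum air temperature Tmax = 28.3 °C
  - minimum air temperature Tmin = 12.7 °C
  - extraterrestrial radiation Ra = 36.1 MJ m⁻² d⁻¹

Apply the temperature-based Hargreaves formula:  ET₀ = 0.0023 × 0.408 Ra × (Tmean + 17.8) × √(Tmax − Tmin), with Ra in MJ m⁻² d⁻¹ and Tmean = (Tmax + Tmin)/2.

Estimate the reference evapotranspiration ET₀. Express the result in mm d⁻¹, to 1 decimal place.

5.1 mm d⁻¹

Tmean = (28.3 + 12.7)/2 = 20.50 °C
0.408 Ra = 0.408 × 36.1 = 14.7288 mm/d equivalent
ET₀ = 0.0023 × 14.7288 × (20.50 + 17.8) × √15.6 = 0.0023 × 14.7288 × 38.30 × 3.9497 = 5.1246 mm/d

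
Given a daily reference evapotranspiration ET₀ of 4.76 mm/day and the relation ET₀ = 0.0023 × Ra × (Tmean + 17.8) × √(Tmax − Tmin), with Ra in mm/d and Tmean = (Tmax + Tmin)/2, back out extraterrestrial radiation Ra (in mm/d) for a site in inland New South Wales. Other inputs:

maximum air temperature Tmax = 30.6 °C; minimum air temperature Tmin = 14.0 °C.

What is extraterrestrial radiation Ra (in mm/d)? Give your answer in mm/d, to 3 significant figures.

12.7 mm/d

Tmean = 22.30 °C; √ΔT = 4.0743
Ra = ET₀ / [0.0023 × (Tmean+17.8) × √ΔT] = 4.76 / (0.0023 × 40.10 × 4.0743) = 12.667 mm/d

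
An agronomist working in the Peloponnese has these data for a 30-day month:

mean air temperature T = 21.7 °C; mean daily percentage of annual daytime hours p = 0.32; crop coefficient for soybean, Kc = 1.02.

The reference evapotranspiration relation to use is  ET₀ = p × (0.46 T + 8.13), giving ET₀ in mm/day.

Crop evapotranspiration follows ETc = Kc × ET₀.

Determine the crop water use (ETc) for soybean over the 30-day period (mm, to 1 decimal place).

ET₀ = 0.32 × (0.46 × 21.7 + 8.13) = 0.32 × 18.112 = 5.7958 mm/d
ETc = Kc × ET₀ = 1.02 × 5.7958 = 5.9117 mm/d
Over 30 days: 5.9117 × 30 = 177.351 mm

177.4 mm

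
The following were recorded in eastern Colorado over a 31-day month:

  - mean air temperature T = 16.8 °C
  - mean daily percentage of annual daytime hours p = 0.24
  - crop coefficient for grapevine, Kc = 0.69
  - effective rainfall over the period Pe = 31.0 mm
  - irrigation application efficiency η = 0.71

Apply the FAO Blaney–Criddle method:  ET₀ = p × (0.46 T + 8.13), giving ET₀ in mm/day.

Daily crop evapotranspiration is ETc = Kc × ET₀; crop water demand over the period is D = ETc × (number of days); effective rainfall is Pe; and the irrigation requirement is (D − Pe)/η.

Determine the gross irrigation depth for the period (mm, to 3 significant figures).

71.0 mm

ET₀ = 0.24 × (0.46 × 16.8 + 8.13) = 0.24 × 15.858 = 3.8059 mm/d
ETc = Kc × ET₀ = 0.69 × 3.8059 = 2.6261 mm/d
Crop demand D = ETc × 31 d = 2.6261 × 31 = 81.409 mm
D − Pe = 81.409 − 31.0 = 50.409 mm
Gross irrigation = 50.409 / 0.71 = 70.999 mm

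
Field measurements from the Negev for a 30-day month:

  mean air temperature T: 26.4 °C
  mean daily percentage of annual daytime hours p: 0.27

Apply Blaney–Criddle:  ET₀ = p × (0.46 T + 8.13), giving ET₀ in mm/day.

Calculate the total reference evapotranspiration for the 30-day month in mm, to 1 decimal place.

ET₀ = 0.27 × (0.46 × 26.4 + 8.13) = 0.27 × 20.274 = 5.4740 mm/d
Monthly total = 5.4740 × 30 = 164.220 mm

164.2 mm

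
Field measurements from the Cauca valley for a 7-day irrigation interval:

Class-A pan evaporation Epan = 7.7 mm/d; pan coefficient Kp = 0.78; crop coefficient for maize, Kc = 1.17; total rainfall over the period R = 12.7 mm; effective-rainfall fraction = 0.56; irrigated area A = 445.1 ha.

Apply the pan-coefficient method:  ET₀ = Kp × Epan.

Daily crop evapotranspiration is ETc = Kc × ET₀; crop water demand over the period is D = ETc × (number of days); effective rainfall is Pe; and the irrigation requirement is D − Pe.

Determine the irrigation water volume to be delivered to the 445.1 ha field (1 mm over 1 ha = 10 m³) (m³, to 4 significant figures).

ET₀ = 0.78 × 7.7 = 6.0060 mm/d
ETc = Kc × ET₀ = 1.17 × 6.0060 = 7.0270 mm/d
Crop demand D = ETc × 7 d = 7.0270 × 7 = 49.189 mm
Pe = 0.56 × 12.7 = 7.112 mm
D − Pe = 49.189 − 7.112 = 42.077 mm
Volume = 42.077 mm × 445.1 ha × 10 = 187284.7 m³

187300 m³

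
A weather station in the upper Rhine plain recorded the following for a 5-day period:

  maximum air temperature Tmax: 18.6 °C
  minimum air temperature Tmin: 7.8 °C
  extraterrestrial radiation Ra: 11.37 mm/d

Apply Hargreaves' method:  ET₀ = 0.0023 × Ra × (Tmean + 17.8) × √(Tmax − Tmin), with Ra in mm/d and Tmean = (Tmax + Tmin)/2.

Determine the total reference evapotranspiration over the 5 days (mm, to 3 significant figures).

13.3 mm

Tmean = (18.6 + 7.8)/2 = 13.20 °C
ET₀ = 0.0023 × 11.37 × (13.20 + 17.8) × √10.8 = 0.0023 × 11.37 × 31.00 × 3.2863 = 2.6641 mm/d
Over 5 days: 2.6641 × 5 = 13.321 mm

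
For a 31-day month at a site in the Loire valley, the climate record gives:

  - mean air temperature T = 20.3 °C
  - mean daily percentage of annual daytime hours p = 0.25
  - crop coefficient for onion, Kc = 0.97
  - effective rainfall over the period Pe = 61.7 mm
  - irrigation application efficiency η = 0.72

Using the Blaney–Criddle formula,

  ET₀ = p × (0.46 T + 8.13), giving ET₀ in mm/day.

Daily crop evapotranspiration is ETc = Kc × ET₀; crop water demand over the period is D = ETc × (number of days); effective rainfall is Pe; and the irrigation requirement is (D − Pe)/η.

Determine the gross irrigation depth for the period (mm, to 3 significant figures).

96.7 mm

ET₀ = 0.25 × (0.46 × 20.3 + 8.13) = 0.25 × 17.468 = 4.3670 mm/d
ETc = Kc × ET₀ = 0.97 × 4.3670 = 4.2360 mm/d
Crop demand D = ETc × 31 d = 4.2360 × 31 = 131.316 mm
D − Pe = 131.316 − 61.7 = 69.616 mm
Gross irrigation = 69.616 / 0.72 = 96.689 mm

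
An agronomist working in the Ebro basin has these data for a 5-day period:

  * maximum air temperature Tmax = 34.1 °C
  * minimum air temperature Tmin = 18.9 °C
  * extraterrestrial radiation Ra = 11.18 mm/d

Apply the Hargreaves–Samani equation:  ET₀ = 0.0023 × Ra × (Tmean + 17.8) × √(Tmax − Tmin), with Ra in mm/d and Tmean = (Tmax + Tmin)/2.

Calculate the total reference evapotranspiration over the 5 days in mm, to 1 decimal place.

Tmean = (34.1 + 18.9)/2 = 26.50 °C
ET₀ = 0.0023 × 11.18 × (26.50 + 17.8) × √15.2 = 0.0023 × 11.18 × 44.30 × 3.8987 = 4.4411 mm/d
Over 5 days: 4.4411 × 5 = 22.206 mm

22.2 mm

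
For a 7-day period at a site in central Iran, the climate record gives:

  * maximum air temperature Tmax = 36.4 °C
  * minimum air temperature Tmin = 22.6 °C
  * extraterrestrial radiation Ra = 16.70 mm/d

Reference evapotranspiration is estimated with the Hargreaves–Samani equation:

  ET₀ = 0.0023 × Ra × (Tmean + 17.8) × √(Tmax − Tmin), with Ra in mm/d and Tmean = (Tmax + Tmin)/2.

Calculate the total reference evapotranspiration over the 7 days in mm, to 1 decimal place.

47.2 mm

Tmean = (36.4 + 22.6)/2 = 29.50 °C
ET₀ = 0.0023 × 16.70 × (29.50 + 17.8) × √13.8 = 0.0023 × 16.70 × 47.30 × 3.7148 = 6.7490 mm/d
Over 7 days: 6.7490 × 7 = 47.243 mm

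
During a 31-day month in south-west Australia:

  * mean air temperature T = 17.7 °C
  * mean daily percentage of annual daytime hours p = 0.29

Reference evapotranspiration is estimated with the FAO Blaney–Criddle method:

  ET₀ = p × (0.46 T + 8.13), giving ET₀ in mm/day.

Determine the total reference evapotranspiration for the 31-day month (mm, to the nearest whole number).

ET₀ = 0.29 × (0.46 × 17.7 + 8.13) = 0.29 × 16.272 = 4.7189 mm/d
Monthly total = 4.7189 × 31 = 146.286 mm

146 mm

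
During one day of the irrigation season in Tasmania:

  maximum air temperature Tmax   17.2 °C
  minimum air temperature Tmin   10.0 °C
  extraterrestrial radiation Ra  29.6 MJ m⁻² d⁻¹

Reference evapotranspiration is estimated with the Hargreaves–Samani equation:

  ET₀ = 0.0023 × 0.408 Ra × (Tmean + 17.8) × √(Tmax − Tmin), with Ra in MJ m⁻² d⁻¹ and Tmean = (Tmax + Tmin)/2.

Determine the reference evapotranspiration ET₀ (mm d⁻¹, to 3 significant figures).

2.34 mm d⁻¹

Tmean = (17.2 + 10.0)/2 = 13.60 °C
0.408 Ra = 0.408 × 29.6 = 12.0768 mm/d equivalent
ET₀ = 0.0023 × 12.0768 × (13.60 + 17.8) × √7.2 = 0.0023 × 12.0768 × 31.40 × 2.6833 = 2.3403 mm/d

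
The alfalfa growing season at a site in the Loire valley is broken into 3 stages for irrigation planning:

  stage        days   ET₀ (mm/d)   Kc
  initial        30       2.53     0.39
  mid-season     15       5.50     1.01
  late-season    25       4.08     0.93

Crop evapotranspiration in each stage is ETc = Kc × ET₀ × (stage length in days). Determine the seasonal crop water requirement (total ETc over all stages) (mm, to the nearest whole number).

208 mm

initial: 0.39 × 2.53 × 30 = 29.60 mm
mid-season: 1.01 × 5.50 × 15 = 83.33 mm
late-season: 0.93 × 4.08 × 25 = 94.86 mm
Seasonal total = 207.79 mm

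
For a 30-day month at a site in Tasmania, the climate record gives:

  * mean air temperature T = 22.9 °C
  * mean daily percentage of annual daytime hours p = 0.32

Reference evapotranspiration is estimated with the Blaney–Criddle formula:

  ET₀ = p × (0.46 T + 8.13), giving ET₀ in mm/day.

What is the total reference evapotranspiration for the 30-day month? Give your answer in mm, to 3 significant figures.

ET₀ = 0.32 × (0.46 × 22.9 + 8.13) = 0.32 × 18.664 = 5.9725 mm/d
Monthly total = 5.9725 × 30 = 179.175 mm

179 mm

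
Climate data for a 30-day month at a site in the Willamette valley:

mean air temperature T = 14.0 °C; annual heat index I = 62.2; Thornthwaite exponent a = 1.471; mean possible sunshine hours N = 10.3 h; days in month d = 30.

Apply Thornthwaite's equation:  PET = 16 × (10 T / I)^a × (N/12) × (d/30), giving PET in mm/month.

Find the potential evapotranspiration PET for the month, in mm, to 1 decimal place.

45.3 mm

10T/I = 10 × 14.0 / 62.2 = 2.2508
(10T/I)^a = 2.2508^1.471 = 3.2983
Uncorrected PET = 16 × 3.2983 = 52.773 mm
Correction = (N/12)(d/30) = (10.3/12)(30/30) = 0.8583
PET = 52.773 × 0.8583 = 45.295 mm/month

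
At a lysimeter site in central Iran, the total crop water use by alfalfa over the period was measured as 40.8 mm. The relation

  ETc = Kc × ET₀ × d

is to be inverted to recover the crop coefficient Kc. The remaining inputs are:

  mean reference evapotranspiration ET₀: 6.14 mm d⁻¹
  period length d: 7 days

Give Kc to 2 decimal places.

0.95

ETc = Kc × ET₀ × d  ⇒  Kc = ETc / (ET₀ × d)
Kc = 40.8 / (6.14 × 7) = 40.8 / 42.98 = 0.9493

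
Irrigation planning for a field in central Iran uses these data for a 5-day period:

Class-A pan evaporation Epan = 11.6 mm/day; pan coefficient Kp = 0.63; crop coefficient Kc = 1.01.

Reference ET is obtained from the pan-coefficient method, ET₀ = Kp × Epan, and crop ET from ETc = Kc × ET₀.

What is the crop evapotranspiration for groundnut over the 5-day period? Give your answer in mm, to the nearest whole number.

ET₀ = 0.63 × 11.6 = 7.3080 mm/d
ETc = Kc × ET₀ = 1.01 × 7.3080 = 7.3811 mm/d
Over 5 days: 7.3811 × 5 = 36.906 mm

37 mm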